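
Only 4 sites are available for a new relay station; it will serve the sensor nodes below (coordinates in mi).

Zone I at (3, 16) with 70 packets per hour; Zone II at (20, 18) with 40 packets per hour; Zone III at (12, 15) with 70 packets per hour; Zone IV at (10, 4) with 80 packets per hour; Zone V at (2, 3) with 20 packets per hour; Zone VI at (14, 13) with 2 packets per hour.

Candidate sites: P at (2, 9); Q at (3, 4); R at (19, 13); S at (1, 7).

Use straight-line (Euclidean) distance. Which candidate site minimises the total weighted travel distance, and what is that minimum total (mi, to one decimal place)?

P, total 3016.3 mi

Total weighted distance at each candidate:
  P (2, 9): total = 3016.3
  Q (3, 4): total = 3332.5
  R (19, 13): total = 3275.8
  S (1, 7): total = 3345.7
Minimum is at P with total 3016.3 mi.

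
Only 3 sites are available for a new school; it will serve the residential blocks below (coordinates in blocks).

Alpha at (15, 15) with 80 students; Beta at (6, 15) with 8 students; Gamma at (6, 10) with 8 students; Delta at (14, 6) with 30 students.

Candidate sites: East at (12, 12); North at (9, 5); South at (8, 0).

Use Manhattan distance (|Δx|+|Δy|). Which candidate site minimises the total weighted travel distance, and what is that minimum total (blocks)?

Total weighted distance at each candidate:
  East (12, 12): total = 856
  North (9, 5): total = 1628
  South (8, 0): total = 2352
Minimum is at East with total 856 blocks.

East, total 856 blocks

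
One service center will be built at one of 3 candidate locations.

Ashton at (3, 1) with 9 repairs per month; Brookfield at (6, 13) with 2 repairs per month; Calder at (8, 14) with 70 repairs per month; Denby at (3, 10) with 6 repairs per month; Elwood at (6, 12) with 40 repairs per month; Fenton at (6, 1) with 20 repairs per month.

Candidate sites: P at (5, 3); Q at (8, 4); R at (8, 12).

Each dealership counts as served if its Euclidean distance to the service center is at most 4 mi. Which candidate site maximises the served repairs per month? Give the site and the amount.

R, covering 112

Coverage radius r = 4 mi; a point is covered iff (Δx)²+(Δy)² ≤ 4² = 16.
  P (5, 3): covers {Ashton, Fenton} → 29
  Q (8, 4): covers {Fenton} → 20
  R (8, 12): covers {Brookfield, Calder, Elwood} → 112
Maximum coverage at R: 112 repairs per month.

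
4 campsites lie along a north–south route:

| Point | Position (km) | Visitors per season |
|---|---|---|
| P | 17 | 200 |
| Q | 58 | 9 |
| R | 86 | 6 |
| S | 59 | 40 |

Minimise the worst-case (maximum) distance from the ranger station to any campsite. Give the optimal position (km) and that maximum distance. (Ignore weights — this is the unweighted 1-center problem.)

The 1-center on a line is the midpoint of the two extreme points: leftmost at 17, rightmost at 86.
Optimal location = (17 + 86)/2 = 51.5; maximum distance = (86 − 17)/2 = 34.5.

location 51.5, max distance 34.5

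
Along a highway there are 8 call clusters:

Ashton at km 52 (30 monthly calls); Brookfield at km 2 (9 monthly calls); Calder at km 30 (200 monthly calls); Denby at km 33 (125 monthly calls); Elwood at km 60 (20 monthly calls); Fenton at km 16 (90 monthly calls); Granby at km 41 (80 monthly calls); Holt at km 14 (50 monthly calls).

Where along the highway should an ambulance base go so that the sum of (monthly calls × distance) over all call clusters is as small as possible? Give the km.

x = 30

For a sum of weighted absolute distances on a line, the optimum is the weighted median (not the mean). Total weight W = 604; half-weight = 302.
Sort by position and accumulate weight:
  km 2 (Brookfield, w=9) → cum 9
  km 14 (Holt, w=50) → cum 59
  km 16 (Fenton, w=90) → cum 149
  km 30 (Calder, w=200) → cum 349  ≥ 302 → median here
  km 33 (Denby, w=125) → cum 474
  km 41 (Granby, w=80) → cum 554
  km 52 (Ashton, w=30) → cum 584
  km 60 (Elwood, w=20) → cum 604
Optimal location: km 30.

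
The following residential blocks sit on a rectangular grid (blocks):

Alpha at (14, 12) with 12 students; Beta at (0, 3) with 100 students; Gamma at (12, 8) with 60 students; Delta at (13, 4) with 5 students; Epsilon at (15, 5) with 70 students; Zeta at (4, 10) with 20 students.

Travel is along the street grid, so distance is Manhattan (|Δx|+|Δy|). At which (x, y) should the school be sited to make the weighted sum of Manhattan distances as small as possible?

Manhattan distance separates: Σwᵢ(|x−xᵢ|+|y−yᵢ|) = Σwᵢ|x−xᵢ| + Σwᵢ|y−yᵢ|, so x and y are optimised independently as 1-D weighted medians.
Total weight W = 267; half = 133.5.
x-coordinate, sorted with cumulative weight:
  x=0 (Beta, w=100) cum 100
  x=4 (Zeta, w=20) cum 120
  x=12 (Gamma, w=60) cum 180  ← median
  x=13 (Delta, w=5) cum 185
  x=14 (Alpha, w=12) cum 197
  x=15 (Epsilon, w=70) cum 267
⇒ x* = 12
y-coordinate, sorted with cumulative weight:
  y=3 (Beta, w=100) cum 100
  y=4 (Delta, w=5) cum 105
  y=5 (Epsilon, w=70) cum 175  ← median
  y=8 (Gamma, w=60) cum 235
  y=10 (Zeta, w=20) cum 255
  y=12 (Alpha, w=12) cum 267
⇒ y* = 5

(12, 5)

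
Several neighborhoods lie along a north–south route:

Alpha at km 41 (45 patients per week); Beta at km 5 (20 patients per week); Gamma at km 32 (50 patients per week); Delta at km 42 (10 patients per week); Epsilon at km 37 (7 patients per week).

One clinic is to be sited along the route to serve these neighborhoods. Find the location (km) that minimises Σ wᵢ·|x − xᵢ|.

For a sum of weighted absolute distances on a line, the optimum is the weighted median (not the mean). Total weight W = 132; half-weight = 66.
Sort by position and accumulate weight:
  km 5 (Beta, w=20) → cum 20
  km 32 (Gamma, w=50) → cum 70  ≥ 66 → median here
  km 37 (Epsilon, w=7) → cum 77
  km 41 (Alpha, w=45) → cum 122
  km 42 (Delta, w=10) → cum 132
Optimal location: km 32.

x = 32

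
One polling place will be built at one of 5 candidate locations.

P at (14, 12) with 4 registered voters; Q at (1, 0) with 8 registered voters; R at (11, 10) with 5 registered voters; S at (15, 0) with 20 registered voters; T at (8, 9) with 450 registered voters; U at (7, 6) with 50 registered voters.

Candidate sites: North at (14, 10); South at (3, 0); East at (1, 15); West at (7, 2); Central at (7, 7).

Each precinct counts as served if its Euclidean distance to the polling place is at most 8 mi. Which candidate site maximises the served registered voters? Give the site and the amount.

West, covering 508

Coverage radius r = 8 mi; a point is covered iff (Δx)²+(Δy)² ≤ 8² = 64.
  North (14, 10): covers {P, R, T} → 459
  South (3, 0): covers {Q, U} → 58
  East (1, 15): covers {none} → 0
  West (7, 2): covers {Q, T, U} → 508
  Central (7, 7): covers {R, T, U} → 505
Maximum coverage at West: 508 registered voters.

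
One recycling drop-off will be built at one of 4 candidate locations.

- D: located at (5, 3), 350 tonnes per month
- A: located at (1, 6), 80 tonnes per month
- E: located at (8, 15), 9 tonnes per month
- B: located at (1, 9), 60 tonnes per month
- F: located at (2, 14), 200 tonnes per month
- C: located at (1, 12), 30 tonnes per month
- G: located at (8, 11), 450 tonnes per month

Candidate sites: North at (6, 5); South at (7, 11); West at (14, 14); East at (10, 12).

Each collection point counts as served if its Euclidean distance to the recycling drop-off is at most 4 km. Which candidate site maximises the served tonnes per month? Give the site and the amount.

Coverage radius r = 4 km; a point is covered iff (Δx)²+(Δy)² ≤ 4² = 16.
  North (6, 5): covers {D} → 350
  South (7, 11): covers {G} → 450
  West (14, 14): covers {none} → 0
  East (10, 12): covers {E, G} → 459
Maximum coverage at East: 459 tonnes per month.

East, covering 459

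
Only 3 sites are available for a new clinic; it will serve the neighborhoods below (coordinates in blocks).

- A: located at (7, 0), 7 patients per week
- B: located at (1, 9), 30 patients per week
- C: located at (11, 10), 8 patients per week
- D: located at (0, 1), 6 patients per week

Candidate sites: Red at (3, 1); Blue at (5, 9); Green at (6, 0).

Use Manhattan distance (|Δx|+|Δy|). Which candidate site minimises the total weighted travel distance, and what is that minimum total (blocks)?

Blue, total 331 blocks

Total weighted distance at each candidate:
  Red (3, 1): total = 489
  Blue (5, 9): total = 331
  Green (6, 0): total = 589
Minimum is at Blue with total 331 blocks.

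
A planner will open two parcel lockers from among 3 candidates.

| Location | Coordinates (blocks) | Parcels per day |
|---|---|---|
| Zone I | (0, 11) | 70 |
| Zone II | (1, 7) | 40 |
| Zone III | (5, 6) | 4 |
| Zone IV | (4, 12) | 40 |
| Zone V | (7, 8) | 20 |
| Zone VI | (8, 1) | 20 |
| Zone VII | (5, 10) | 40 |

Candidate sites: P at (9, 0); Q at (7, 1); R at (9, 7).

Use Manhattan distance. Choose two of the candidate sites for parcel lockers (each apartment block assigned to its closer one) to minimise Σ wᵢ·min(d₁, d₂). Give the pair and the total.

Evaluate every pair (each demand assigned to the nearer of the two):
  {Q, R}: total = 2010
  {P, R}: total = 2030
  {P, Q}: total = 2858
Best pair: {Q, R} with total 2010.

{Q, R}, total 2010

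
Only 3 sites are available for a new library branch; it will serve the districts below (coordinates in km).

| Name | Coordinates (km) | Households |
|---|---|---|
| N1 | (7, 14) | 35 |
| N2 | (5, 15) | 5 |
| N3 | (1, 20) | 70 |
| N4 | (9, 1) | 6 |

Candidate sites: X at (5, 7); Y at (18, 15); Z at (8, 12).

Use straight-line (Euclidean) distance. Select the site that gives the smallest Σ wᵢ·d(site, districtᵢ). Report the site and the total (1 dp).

Z, total 909.9 km

Total weighted distance at each candidate:
  X (5, 7): total = 1290.2
  Y (18, 15): total = 1791.9
  Z (8, 12): total = 909.9
Minimum is at Z with total 909.9 km.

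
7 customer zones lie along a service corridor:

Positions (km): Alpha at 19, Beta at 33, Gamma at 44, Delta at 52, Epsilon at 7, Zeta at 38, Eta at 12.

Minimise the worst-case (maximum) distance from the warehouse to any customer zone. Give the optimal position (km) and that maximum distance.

location 29.5, max distance 22.5

The 1-center on a line is the midpoint of the two extreme points: leftmost at 7, rightmost at 52.
Optimal location = (7 + 52)/2 = 29.5; maximum distance = (52 − 7)/2 = 22.5.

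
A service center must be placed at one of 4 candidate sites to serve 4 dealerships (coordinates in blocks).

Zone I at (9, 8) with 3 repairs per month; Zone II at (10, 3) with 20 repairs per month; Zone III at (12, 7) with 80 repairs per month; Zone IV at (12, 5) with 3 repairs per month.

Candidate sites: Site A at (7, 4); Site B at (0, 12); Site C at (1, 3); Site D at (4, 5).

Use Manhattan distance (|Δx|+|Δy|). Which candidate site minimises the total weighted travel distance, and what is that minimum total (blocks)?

Total weighted distance at each candidate:
  Site A (7, 4): total = 756
  Site B (0, 12): total = 1836
  Site C (1, 3): total = 1458
  Site D (4, 5): total = 1008
Minimum is at Site A with total 756 blocks.

Site A, total 756 blocks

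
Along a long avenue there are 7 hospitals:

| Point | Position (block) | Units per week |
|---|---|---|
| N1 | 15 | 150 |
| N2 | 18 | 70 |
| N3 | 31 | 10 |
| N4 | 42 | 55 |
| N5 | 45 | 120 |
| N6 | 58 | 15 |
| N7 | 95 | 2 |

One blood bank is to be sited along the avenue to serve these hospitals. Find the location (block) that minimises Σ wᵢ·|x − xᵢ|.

For a sum of weighted absolute distances on a line, the optimum is the weighted median (not the mean). Total weight W = 422; half-weight = 211.
Sort by position and accumulate weight:
  block 15 (N1, w=150) → cum 150
  block 18 (N2, w=70) → cum 220  ≥ 211 → median here
  block 31 (N3, w=10) → cum 230
  block 42 (N4, w=55) → cum 285
  block 45 (N5, w=120) → cum 405
  block 58 (N6, w=15) → cum 420
  block 95 (N7, w=2) → cum 422
Optimal location: block 18.

x = 18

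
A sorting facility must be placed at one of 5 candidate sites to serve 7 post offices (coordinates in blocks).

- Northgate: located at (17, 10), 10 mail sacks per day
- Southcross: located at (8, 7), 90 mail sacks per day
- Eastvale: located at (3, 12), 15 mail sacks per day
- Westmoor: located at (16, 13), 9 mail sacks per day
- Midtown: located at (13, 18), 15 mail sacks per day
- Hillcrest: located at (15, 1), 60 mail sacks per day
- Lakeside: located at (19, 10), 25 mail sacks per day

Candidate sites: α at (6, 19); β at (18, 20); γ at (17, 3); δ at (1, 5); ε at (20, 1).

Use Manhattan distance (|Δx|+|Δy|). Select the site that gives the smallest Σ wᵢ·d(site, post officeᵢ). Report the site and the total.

γ, total 2434 blocks

Total weighted distance at each candidate:
  α (6, 19): total = 4044
  β (18, 20): total = 4306
  γ (17, 3): total = 2434
  δ (1, 5): total = 3392
  ε (20, 1): total = 3214
Minimum is at γ with total 2434 blocks.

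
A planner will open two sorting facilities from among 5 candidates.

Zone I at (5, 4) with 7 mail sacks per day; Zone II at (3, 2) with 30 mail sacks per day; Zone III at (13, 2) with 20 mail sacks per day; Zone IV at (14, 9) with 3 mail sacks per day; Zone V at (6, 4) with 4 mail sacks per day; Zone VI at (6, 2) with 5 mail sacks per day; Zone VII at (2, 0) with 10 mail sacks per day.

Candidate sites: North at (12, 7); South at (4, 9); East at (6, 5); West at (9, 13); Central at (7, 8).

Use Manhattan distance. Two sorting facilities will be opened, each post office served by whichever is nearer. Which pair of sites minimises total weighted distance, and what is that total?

Evaluate every pair (each demand assigned to the nearer of the two):
  {North, East}: total = 435
  {East, Central}: total = 527
  {East, West}: total = 530
  {South, East}: total = 533
  {North, South}: total = 597
  {North, Central}: total = 659
  {South, Central}: total = 711
  {West, Central}: total = 791
  {South, West}: total = 792
  {North, West}: total = 883
Best pair: {North, East} with total 435.

{North, East}, total 435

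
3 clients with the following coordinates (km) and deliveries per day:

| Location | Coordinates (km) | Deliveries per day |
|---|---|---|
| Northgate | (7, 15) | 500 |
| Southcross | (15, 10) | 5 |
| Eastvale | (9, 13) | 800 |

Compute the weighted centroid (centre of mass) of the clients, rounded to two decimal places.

The minimiser of Σwᵢ‖p−pᵢ‖² is the weighted centroid p* = (Σwᵢpᵢ)/(Σwᵢ).
Σwᵢ = 1305.
Σwᵢxᵢ = 500·7 + 5·15 + 800·9 = 10775.
Σwᵢyᵢ = 500·15 + 5·10 + 800·13 = 17950.
x* = 10775/1305 = 8.26, y* = 17950/1305 = 13.75.

(8.26, 13.75)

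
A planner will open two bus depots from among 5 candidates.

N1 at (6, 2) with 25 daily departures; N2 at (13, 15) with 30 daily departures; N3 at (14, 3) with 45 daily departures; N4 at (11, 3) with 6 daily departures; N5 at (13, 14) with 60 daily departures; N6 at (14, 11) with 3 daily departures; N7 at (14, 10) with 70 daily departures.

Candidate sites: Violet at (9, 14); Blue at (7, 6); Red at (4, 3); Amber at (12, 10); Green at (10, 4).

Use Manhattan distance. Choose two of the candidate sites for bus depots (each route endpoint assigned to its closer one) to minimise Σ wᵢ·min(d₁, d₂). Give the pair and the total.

Evaluate every pair (each demand assigned to the nearer of the two):
  {Amber, Green}: total = 1016
  {Red, Amber}: total = 1151
  {Blue, Amber}: total = 1201
  {Violet, Amber}: total = 1342
  {Violet, Green}: total = 1431
  {Violet, Red}: total = 1611
  {Violet, Blue}: total = 1661
  {Red, Green}: total = 2245
  {Blue, Green}: total = 2295
  {Blue, Red}: total = 2663
Best pair: {Amber, Green} with total 1016.

{Amber, Green}, total 1016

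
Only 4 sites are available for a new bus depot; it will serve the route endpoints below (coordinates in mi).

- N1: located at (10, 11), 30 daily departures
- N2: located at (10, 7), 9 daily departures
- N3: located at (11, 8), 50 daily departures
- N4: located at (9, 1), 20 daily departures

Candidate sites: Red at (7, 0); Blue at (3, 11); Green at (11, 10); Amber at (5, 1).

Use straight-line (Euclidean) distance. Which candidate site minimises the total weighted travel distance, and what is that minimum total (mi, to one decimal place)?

Green, total 355.3 mi

Total weighted distance at each candidate:
  Red (7, 0): total = 902.5
  Blue (3, 11): total = 943.0
  Green (11, 10): total = 355.3
  Amber (5, 1): total = 946.7
Minimum is at Green with total 355.3 mi.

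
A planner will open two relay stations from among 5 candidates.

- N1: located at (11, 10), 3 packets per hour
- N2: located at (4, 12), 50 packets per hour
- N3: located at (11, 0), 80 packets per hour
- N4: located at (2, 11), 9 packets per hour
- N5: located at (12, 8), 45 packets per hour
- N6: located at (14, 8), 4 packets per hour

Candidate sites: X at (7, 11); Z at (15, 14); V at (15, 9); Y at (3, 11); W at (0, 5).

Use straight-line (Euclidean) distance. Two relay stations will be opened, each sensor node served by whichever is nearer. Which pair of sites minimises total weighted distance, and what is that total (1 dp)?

{V, Y}, total 1027.9

Evaluate every pair (each demand assigned to the nearer of the two):
  {V, Y}: total = 1027.9
  {X, V}: total = 1151.4
  {X, Y}: total = 1321.3
  {V, W}: total = 1408.3
  {X, Z}: total = 1438.6
  {X, W}: total = 1444.7
  {Z, Y}: total = 1511.0
  {Y, W}: total = 1543.1
  {Z, V}: total = 1625.6
  {Z, W}: total = 1769.8
Best pair: {V, Y} with total 1027.9.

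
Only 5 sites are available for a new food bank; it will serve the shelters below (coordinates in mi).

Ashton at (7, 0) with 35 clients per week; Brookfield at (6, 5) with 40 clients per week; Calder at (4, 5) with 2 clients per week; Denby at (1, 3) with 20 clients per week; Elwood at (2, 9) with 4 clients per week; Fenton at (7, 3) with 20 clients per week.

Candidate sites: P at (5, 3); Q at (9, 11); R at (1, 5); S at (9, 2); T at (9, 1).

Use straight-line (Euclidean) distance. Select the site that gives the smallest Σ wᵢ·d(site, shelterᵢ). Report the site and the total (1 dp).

P, total 366.9 mi

Total weighted distance at each candidate:
  P (5, 3): total = 366.9
  Q (9, 11): total = 1095.6
  R (1, 5): total = 662.3
  S (9, 2): total = 525.9
  T (9, 1): total = 555.1
Minimum is at P with total 366.9 mi.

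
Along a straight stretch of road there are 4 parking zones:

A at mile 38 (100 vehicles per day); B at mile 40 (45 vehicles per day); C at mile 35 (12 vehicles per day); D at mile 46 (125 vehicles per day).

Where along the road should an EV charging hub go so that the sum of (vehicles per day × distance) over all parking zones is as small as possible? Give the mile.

For a sum of weighted absolute distances on a line, the optimum is the weighted median (not the mean). Total weight W = 282; half-weight = 141.
Sort by position and accumulate weight:
  mile 35 (C, w=12) → cum 12
  mile 38 (A, w=100) → cum 112
  mile 40 (B, w=45) → cum 157  ≥ 141 → median here
  mile 46 (D, w=125) → cum 282
Optimal location: mile 40.

x = 40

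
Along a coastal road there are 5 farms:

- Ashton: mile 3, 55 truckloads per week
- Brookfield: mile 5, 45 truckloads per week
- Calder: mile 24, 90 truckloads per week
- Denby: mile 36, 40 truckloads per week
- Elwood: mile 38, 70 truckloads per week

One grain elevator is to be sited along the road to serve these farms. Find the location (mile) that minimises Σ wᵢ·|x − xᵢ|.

x = 24

For a sum of weighted absolute distances on a line, the optimum is the weighted median (not the mean). Total weight W = 300; half-weight = 150.
Sort by position and accumulate weight:
  mile 3 (Ashton, w=55) → cum 55
  mile 5 (Brookfield, w=45) → cum 100
  mile 24 (Calder, w=90) → cum 190  ≥ 150 → median here
  mile 36 (Denby, w=40) → cum 230
  mile 38 (Elwood, w=70) → cum 300
Optimal location: mile 24.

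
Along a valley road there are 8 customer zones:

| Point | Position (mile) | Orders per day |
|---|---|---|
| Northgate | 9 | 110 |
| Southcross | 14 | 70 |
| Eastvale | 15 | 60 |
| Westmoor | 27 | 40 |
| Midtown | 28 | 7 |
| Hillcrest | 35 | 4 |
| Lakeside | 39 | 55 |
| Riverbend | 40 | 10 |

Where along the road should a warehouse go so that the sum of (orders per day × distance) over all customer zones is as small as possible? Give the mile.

x = 14

For a sum of weighted absolute distances on a line, the optimum is the weighted median (not the mean). Total weight W = 356; half-weight = 178.
Sort by position and accumulate weight:
  mile 9 (Northgate, w=110) → cum 110
  mile 14 (Southcross, w=70) → cum 180  ≥ 178 → median here
  mile 15 (Eastvale, w=60) → cum 240
  mile 27 (Westmoor, w=40) → cum 280
  mile 28 (Midtown, w=7) → cum 287
  mile 35 (Hillcrest, w=4) → cum 291
  mile 39 (Lakeside, w=55) → cum 346
  mile 40 (Riverbend, w=10) → cum 356
Optimal location: mile 14.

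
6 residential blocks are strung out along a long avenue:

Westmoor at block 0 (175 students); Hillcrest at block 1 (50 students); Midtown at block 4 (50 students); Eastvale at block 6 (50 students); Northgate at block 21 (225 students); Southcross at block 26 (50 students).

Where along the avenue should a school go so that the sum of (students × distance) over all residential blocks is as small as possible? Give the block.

For a sum of weighted absolute distances on a line, the optimum is the weighted median (not the mean). Total weight W = 600; half-weight = 300.
Sort by position and accumulate weight:
  block 0 (Westmoor, w=175) → cum 175
  block 1 (Hillcrest, w=50) → cum 225
  block 4 (Midtown, w=50) → cum 275
  block 6 (Eastvale, w=50) → cum 325  ≥ 300 → median here
  block 21 (Northgate, w=225) → cum 550
  block 26 (Southcross, w=50) → cum 600
Optimal location: block 6.

x = 6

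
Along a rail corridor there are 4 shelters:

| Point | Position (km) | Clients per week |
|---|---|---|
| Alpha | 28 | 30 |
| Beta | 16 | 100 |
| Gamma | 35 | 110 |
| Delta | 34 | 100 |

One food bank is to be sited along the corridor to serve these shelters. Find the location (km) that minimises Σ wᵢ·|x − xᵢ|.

For a sum of weighted absolute distances on a line, the optimum is the weighted median (not the mean). Total weight W = 340; half-weight = 170.
Sort by position and accumulate weight:
  km 16 (Beta, w=100) → cum 100
  km 28 (Alpha, w=30) → cum 130
  km 34 (Delta, w=100) → cum 230  ≥ 170 → median here
  km 35 (Gamma, w=110) → cum 340
Optimal location: km 34.

x = 34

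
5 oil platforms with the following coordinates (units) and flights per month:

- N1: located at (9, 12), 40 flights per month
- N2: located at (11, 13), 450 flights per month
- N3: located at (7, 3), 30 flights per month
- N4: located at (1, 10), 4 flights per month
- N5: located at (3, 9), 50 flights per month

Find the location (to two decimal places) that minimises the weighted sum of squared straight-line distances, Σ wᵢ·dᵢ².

The minimiser of Σwᵢ‖p−pᵢ‖² is the weighted centroid p* = (Σwᵢpᵢ)/(Σwᵢ).
Σwᵢ = 574.
Σwᵢxᵢ = 40·9 + 450·11 + 30·7 + 4·1 + 50·3 = 5674.
Σwᵢyᵢ = 40·12 + 450·13 + 30·3 + 4·10 + 50·9 = 6910.
x* = 5674/574 = 9.89, y* = 6910/574 = 12.04.

(9.89, 12.04)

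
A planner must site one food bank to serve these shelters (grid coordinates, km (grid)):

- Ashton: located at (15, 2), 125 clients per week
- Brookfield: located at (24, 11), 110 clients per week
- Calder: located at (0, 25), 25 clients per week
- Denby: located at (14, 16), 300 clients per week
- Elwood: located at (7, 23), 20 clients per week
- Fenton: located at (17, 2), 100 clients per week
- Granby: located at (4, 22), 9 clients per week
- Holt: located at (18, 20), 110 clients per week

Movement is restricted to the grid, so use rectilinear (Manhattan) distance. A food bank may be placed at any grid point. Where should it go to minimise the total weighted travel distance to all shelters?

(15, 16)

Manhattan distance separates: Σwᵢ(|x−xᵢ|+|y−yᵢ|) = Σwᵢ|x−xᵢ| + Σwᵢ|y−yᵢ|, so x and y are optimised independently as 1-D weighted medians.
Total weight W = 799; half = 399.5.
x-coordinate, sorted with cumulative weight:
  x=0 (Calder, w=25) cum 25
  x=4 (Granby, w=9) cum 34
  x=7 (Elwood, w=20) cum 54
  x=14 (Denby, w=300) cum 354
  x=15 (Ashton, w=125) cum 479  ← median
  x=17 (Fenton, w=100) cum 579
  x=18 (Holt, w=110) cum 689
  x=24 (Brookfield, w=110) cum 799
⇒ x* = 15
y-coordinate, sorted with cumulative weight:
  y=2 (Ashton, w=125) cum 125
  y=2 (Fenton, w=100) cum 225
  y=11 (Brookfield, w=110) cum 335
  y=16 (Denby, w=300) cum 635  ← median
  y=20 (Holt, w=110) cum 745
  y=22 (Granby, w=9) cum 754
  y=23 (Elwood, w=20) cum 774
  y=25 (Calder, w=25) cum 799
⇒ y* = 16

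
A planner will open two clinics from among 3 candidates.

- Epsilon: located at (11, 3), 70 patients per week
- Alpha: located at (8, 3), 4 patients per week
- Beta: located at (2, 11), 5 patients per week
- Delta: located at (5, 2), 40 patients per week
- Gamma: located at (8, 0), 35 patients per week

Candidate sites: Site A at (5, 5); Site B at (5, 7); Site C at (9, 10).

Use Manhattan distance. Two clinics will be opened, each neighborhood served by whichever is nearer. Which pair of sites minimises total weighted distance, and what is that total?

{Site A, Site B}, total 1015

Evaluate every pair (each demand assigned to the nearer of the two):
  {Site A, Site B}: total = 1015
  {Site A, Site C}: total = 1020
  {Site B, Site C}: total = 1243
Best pair: {Site A, Site B} with total 1015.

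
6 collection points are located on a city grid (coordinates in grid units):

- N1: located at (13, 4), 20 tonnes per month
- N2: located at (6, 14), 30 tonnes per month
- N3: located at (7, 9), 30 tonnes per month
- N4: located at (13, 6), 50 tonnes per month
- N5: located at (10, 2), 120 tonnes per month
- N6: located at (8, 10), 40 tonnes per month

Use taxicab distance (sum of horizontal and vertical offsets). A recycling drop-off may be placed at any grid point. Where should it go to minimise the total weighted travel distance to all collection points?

Manhattan distance separates: Σwᵢ(|x−xᵢ|+|y−yᵢ|) = Σwᵢ|x−xᵢ| + Σwᵢ|y−yᵢ|, so x and y are optimised independently as 1-D weighted medians.
Total weight W = 290; half = 145.
x-coordinate, sorted with cumulative weight:
  x=6 (N2, w=30) cum 30
  x=7 (N3, w=30) cum 60
  x=8 (N6, w=40) cum 100
  x=10 (N5, w=120) cum 220  ← median
  x=13 (N1, w=20) cum 240
  x=13 (N4, w=50) cum 290
⇒ x* = 10
y-coordinate, sorted with cumulative weight:
  y=2 (N5, w=120) cum 120
  y=4 (N1, w=20) cum 140
  y=6 (N4, w=50) cum 190  ← median
  y=9 (N3, w=30) cum 220
  y=10 (N6, w=40) cum 260
  y=14 (N2, w=30) cum 290
⇒ y* = 6

(10, 6)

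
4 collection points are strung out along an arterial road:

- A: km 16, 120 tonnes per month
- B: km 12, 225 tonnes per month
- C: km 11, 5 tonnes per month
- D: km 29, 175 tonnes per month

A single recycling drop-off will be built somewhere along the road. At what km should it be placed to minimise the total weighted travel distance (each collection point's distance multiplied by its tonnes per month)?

x = 16

For a sum of weighted absolute distances on a line, the optimum is the weighted median (not the mean). Total weight W = 525; half-weight = 262.5.
Sort by position and accumulate weight:
  km 11 (C, w=5) → cum 5
  km 12 (B, w=225) → cum 230
  km 16 (A, w=120) → cum 350  ≥ 262.5 → median here
  km 29 (D, w=175) → cum 525
Optimal location: km 16.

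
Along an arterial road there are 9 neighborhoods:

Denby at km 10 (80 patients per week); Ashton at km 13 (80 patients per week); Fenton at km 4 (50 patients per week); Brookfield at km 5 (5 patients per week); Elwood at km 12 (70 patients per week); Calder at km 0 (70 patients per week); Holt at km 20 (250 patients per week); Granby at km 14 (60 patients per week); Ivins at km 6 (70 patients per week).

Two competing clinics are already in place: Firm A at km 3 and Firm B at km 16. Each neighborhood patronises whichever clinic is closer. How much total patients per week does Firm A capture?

The indifferent point is the midpoint (3+16)/2 = 9.5; neighborhoods left of it (closer to Firm A at 3) go to Firm A, those right go to Firm B.
  Calder at 0 (w=70) → Firm A
  Fenton at 4 (w=50) → Firm A
  Brookfield at 5 (w=5) → Firm A
  Ivins at 6 (w=70) → Firm A
  Denby at 10 (w=80) → Firm B
  Elwood at 12 (w=70) → Firm B
  Ashton at 13 (w=80) → Firm B
  Granby at 14 (w=60) → Firm B
  Holt at 20 (w=250) → Firm B
Firm A captures 195; Firm B captures 540.

195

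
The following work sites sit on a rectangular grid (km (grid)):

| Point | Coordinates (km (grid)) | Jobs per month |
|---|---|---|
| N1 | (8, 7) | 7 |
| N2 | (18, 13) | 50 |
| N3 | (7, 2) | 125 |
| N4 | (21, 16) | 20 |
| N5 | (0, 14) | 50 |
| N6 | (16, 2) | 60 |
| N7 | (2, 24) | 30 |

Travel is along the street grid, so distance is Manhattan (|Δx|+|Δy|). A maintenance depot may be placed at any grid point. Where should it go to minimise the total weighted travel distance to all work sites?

(7, 2)

Manhattan distance separates: Σwᵢ(|x−xᵢ|+|y−yᵢ|) = Σwᵢ|x−xᵢ| + Σwᵢ|y−yᵢ|, so x and y are optimised independently as 1-D weighted medians.
Total weight W = 342; half = 171.
x-coordinate, sorted with cumulative weight:
  x=0 (N5, w=50) cum 50
  x=2 (N7, w=30) cum 80
  x=7 (N3, w=125) cum 205  ← median
  x=8 (N1, w=7) cum 212
  x=16 (N6, w=60) cum 272
  x=18 (N2, w=50) cum 322
  x=21 (N4, w=20) cum 342
⇒ x* = 7
y-coordinate, sorted with cumulative weight:
  y=2 (N3, w=125) cum 125
  y=2 (N6, w=60) cum 185  ← median
  y=7 (N1, w=7) cum 192
  y=13 (N2, w=50) cum 242
  y=14 (N5, w=50) cum 292
  y=16 (N4, w=20) cum 312
  y=24 (N7, w=30) cum 342
⇒ y* = 2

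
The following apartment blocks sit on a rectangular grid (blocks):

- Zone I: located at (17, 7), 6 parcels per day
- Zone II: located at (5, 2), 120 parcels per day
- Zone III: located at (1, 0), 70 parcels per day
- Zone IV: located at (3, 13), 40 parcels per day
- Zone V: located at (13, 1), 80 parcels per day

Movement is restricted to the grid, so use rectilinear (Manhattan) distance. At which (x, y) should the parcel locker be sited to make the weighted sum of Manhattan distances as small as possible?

Manhattan distance separates: Σwᵢ(|x−xᵢ|+|y−yᵢ|) = Σwᵢ|x−xᵢ| + Σwᵢ|y−yᵢ|, so x and y are optimised independently as 1-D weighted medians.
Total weight W = 316; half = 158.
x-coordinate, sorted with cumulative weight:
  x=1 (Zone III, w=70) cum 70
  x=3 (Zone IV, w=40) cum 110
  x=5 (Zone II, w=120) cum 230  ← median
  x=13 (Zone V, w=80) cum 310
  x=17 (Zone I, w=6) cum 316
⇒ x* = 5
y-coordinate, sorted with cumulative weight:
  y=0 (Zone III, w=70) cum 70
  y=1 (Zone V, w=80) cum 150
  y=2 (Zone II, w=120) cum 270  ← median
  y=7 (Zone I, w=6) cum 276
  y=13 (Zone IV, w=40) cum 316
⇒ y* = 2

(5, 2)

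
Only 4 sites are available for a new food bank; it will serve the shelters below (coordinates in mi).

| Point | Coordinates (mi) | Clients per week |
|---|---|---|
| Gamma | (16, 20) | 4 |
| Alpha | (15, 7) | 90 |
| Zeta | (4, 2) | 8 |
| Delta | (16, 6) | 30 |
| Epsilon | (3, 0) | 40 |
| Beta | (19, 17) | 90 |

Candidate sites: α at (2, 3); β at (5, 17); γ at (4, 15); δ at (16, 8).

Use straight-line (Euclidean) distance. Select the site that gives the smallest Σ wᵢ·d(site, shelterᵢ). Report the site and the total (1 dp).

δ, total 1807.0 mi

Total weighted distance at each candidate:
  α (2, 3): total = 3868.2
  β (5, 17): total = 3850.0
  γ (4, 15): total = 3793.4
  δ (16, 8): total = 1807.0
Minimum is at δ with total 1807.0 mi.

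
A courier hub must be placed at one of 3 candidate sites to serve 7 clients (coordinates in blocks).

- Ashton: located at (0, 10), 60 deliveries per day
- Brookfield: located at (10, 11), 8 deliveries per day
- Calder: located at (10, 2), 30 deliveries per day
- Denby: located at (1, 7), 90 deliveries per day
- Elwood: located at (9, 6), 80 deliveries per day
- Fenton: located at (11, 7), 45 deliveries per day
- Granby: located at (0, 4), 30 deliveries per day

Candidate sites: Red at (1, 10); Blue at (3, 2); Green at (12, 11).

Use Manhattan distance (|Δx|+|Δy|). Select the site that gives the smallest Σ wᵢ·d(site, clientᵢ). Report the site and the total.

Total weighted distance at each candidate:
  Red (1, 10): total = 2675
  Blue (3, 2): total = 3163
  Green (12, 11): total = 3911
Minimum is at Red with total 2675 blocks.

Red, total 2675 blocks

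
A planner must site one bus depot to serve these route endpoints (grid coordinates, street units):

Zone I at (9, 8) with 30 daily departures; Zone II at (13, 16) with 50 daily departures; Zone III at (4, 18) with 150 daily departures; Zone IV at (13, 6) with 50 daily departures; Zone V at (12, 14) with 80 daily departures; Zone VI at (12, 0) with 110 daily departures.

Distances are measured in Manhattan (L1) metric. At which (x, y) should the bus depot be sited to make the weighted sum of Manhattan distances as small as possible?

(12, 14)

Manhattan distance separates: Σwᵢ(|x−xᵢ|+|y−yᵢ|) = Σwᵢ|x−xᵢ| + Σwᵢ|y−yᵢ|, so x and y are optimised independently as 1-D weighted medians.
Total weight W = 470; half = 235.
x-coordinate, sorted with cumulative weight:
  x=4 (Zone III, w=150) cum 150
  x=9 (Zone I, w=30) cum 180
  x=12 (Zone V, w=80) cum 260  ← median
  x=12 (Zone VI, w=110) cum 370
  x=13 (Zone II, w=50) cum 420
  x=13 (Zone IV, w=50) cum 470
⇒ x* = 12
y-coordinate, sorted with cumulative weight:
  y=0 (Zone VI, w=110) cum 110
  y=6 (Zone IV, w=50) cum 160
  y=8 (Zone I, w=30) cum 190
  y=14 (Zone V, w=80) cum 270  ← median
  y=16 (Zone II, w=50) cum 320
  y=18 (Zone III, w=150) cum 470
⇒ y* = 14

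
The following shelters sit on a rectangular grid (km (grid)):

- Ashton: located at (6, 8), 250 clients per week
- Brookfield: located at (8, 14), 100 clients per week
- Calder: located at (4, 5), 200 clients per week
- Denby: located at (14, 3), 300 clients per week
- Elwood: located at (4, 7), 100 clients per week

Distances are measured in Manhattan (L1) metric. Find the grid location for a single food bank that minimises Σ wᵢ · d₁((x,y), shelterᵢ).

Manhattan distance separates: Σwᵢ(|x−xᵢ|+|y−yᵢ|) = Σwᵢ|x−xᵢ| + Σwᵢ|y−yᵢ|, so x and y are optimised independently as 1-D weighted medians.
Total weight W = 950; half = 475.
x-coordinate, sorted with cumulative weight:
  x=4 (Calder, w=200) cum 200
  x=4 (Elwood, w=100) cum 300
  x=6 (Ashton, w=250) cum 550  ← median
  x=8 (Brookfield, w=100) cum 650
  x=14 (Denby, w=300) cum 950
⇒ x* = 6
y-coordinate, sorted with cumulative weight:
  y=3 (Denby, w=300) cum 300
  y=5 (Calder, w=200) cum 500  ← median
  y=7 (Elwood, w=100) cum 600
  y=8 (Ashton, w=250) cum 850
  y=14 (Brookfield, w=100) cum 950
⇒ y* = 5

(6, 5)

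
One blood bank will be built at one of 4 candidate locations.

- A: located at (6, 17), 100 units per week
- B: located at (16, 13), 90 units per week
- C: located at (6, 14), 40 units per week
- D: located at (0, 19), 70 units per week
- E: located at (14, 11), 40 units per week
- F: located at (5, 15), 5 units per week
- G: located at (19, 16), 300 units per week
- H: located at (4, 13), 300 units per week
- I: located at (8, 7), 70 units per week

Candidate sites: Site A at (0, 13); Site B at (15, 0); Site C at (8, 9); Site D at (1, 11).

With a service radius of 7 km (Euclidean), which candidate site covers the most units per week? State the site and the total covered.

Site C, covering 455

Coverage radius r = 7 km; a point is covered iff (Δx)²+(Δy)² ≤ 7² = 49.
  Site A (0, 13): covers {C, D, F, H} → 415
  Site B (15, 0): covers {none} → 0
  Site C (8, 9): covers {C, E, F, H, I} → 455
  Site D (1, 11): covers {C, F, H} → 345
Maximum coverage at Site C: 455 units per week.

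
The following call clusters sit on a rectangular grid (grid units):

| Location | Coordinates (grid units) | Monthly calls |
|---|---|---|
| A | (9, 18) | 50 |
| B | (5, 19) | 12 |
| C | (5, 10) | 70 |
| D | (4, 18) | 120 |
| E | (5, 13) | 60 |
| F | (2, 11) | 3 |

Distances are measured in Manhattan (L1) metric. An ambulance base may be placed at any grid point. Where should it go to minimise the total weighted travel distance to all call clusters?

Manhattan distance separates: Σwᵢ(|x−xᵢ|+|y−yᵢ|) = Σwᵢ|x−xᵢ| + Σwᵢ|y−yᵢ|, so x and y are optimised independently as 1-D weighted medians.
Total weight W = 315; half = 157.5.
x-coordinate, sorted with cumulative weight:
  x=2 (F, w=3) cum 3
  x=4 (D, w=120) cum 123
  x=5 (B, w=12) cum 135
  x=5 (C, w=70) cum 205  ← median
  x=5 (E, w=60) cum 265
  x=9 (A, w=50) cum 315
⇒ x* = 5
y-coordinate, sorted with cumulative weight:
  y=10 (C, w=70) cum 70
  y=11 (F, w=3) cum 73
  y=13 (E, w=60) cum 133
  y=18 (A, w=50) cum 183  ← median
  y=18 (D, w=120) cum 303
  y=19 (B, w=12) cum 315
⇒ y* = 18

(5, 18)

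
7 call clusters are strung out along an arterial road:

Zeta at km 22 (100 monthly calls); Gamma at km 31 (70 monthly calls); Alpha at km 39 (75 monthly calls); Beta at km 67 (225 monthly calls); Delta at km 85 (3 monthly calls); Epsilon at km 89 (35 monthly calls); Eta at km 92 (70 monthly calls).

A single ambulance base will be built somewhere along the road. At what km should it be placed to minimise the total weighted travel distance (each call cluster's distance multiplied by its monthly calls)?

x = 67

For a sum of weighted absolute distances on a line, the optimum is the weighted median (not the mean). Total weight W = 578; half-weight = 289.
Sort by position and accumulate weight:
  km 22 (Zeta, w=100) → cum 100
  km 31 (Gamma, w=70) → cum 170
  km 39 (Alpha, w=75) → cum 245
  km 67 (Beta, w=225) → cum 470  ≥ 289 → median here
  km 85 (Delta, w=3) → cum 473
  km 89 (Epsilon, w=35) → cum 508
  km 92 (Eta, w=70) → cum 578
Optimal location: km 67.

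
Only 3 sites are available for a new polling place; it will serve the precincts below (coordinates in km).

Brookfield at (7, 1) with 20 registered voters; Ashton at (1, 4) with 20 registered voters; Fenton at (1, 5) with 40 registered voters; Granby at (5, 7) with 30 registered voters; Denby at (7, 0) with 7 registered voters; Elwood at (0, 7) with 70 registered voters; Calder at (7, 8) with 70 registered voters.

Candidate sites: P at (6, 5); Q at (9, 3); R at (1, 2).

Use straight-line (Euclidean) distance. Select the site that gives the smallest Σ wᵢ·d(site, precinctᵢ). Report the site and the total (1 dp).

Total weighted distance at each candidate:
  P (6, 5): total = 1151.3
  Q (9, 3): total = 1809.0
  R (1, 2): total = 1468.9
Minimum is at P with total 1151.3 km.

P, total 1151.3 km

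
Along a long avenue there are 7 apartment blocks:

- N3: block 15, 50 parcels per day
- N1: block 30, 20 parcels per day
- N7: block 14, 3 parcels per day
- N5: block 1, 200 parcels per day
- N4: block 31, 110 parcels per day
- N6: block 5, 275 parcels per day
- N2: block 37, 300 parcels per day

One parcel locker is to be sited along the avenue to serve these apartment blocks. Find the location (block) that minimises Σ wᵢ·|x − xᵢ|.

x = 15

For a sum of weighted absolute distances on a line, the optimum is the weighted median (not the mean). Total weight W = 958; half-weight = 479.
Sort by position and accumulate weight:
  block 1 (N5, w=200) → cum 200
  block 5 (N6, w=275) → cum 475
  block 14 (N7, w=3) → cum 478
  block 15 (N3, w=50) → cum 528  ≥ 479 → median here
  block 30 (N1, w=20) → cum 548
  block 31 (N4, w=110) → cum 658
  block 37 (N2, w=300) → cum 958
Optimal location: block 15.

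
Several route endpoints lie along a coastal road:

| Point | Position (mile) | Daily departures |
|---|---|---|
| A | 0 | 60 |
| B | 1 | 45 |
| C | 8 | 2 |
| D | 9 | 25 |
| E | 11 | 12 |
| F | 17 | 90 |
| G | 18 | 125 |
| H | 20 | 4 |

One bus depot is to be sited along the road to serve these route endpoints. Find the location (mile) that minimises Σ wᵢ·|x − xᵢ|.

For a sum of weighted absolute distances on a line, the optimum is the weighted median (not the mean). Total weight W = 363; half-weight = 181.5.
Sort by position and accumulate weight:
  mile 0 (A, w=60) → cum 60
  mile 1 (B, w=45) → cum 105
  mile 8 (C, w=2) → cum 107
  mile 9 (D, w=25) → cum 132
  mile 11 (E, w=12) → cum 144
  mile 17 (F, w=90) → cum 234  ≥ 181.5 → median here
  mile 18 (G, w=125) → cum 359
  mile 20 (H, w=4) → cum 363
Optimal location: mile 17.

x = 17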